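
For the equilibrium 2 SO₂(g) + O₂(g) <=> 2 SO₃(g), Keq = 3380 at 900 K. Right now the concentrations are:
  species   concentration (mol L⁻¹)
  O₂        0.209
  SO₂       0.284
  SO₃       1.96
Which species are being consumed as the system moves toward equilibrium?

Q = [SO₃]² / ([SO₂]²·[O₂]) = (1.96)² / ((0.284)²·(0.209)) = 228
Q = 228 < Keq = 3380: net forward reaction.

SO₂, O₂ (reactants)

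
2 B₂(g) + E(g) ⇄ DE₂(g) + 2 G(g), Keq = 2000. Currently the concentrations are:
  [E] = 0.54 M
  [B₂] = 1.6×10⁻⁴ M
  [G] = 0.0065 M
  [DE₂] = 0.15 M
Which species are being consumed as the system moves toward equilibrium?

B₂, E (reactants)

Q = [DE₂]·[G]² / ([B₂]²·[E]) = (0.15)·(0.0065)² / ((1.6×10⁻⁴)²·(0.54)) = 460
Q = 460 < Keq = 2000: net forward reaction.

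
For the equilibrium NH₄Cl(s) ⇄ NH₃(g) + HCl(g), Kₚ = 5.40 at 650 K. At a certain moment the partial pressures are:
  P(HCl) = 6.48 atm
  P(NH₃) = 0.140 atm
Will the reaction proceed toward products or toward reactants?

toward products

(NH₄Cl is a pure solid — omitted from Qₚ.)
Qₚ = P(NH₃)·P(HCl) = (0.140)·(6.48) = 0.907
Qₚ = 0.907 < Kₚ = 5.40, so the forward reaction proceeds.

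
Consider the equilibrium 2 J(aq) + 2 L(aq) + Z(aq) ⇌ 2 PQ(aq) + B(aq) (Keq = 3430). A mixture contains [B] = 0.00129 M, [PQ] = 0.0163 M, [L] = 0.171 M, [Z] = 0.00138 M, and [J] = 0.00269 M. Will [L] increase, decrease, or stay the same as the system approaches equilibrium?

decrease

Q = [PQ]²·[B] / ([J]²·[L]²·[Z]) = (0.0163)²·(0.00129) / ((0.00269)²·(0.171)²·(0.00138)) = 1170
Q = 1170 < Keq = 3430: net forward reaction.
L is a reactant, so it decreases.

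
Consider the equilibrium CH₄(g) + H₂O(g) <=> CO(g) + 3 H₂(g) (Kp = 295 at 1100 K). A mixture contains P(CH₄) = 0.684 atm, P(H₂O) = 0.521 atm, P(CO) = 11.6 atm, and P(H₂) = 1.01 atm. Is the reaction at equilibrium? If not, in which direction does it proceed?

Qp = P(CO)·P(H₂)³ / (P(CH₄)·P(H₂O)) = (11.6)·(1.01)³ / ((0.684)·(0.521)) = 33.5
Qp = 33.5 < Kp = 295, so the forward reaction proceeds.

to the right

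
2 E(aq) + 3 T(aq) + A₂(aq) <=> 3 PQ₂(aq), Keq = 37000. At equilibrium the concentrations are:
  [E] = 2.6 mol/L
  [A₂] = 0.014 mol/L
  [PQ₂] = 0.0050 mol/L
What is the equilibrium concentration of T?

[T] = 3.3×10⁻⁴ mol/L

At equilibrium, Keq = [PQ₂]³ / ([E]²·[T]³·[A₂]) = 37000.
(0.0050)³ / ((2.6)²·([T])³·(0.014)) = 37000
[T]³ = 3.57×10⁻¹¹ ⇒ [T] = 3.3×10⁻⁴ mol/L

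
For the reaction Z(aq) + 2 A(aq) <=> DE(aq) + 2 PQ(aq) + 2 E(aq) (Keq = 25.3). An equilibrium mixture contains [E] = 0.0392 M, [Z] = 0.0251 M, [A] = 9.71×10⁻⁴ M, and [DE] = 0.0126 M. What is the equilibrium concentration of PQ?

[PQ] = 0.176 M

At equilibrium, Keq = [DE]·[PQ]²·[E]² / ([Z]·[A]²) = 25.3.
(0.0126)·([PQ])²·(0.0392)² / ((0.0251)·(9.71×10⁻⁴)²) = 25.3
[PQ]² = 0.0309 ⇒ [PQ] = 0.176 M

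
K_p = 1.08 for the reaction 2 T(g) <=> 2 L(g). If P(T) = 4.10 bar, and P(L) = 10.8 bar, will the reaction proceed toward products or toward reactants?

to the left

Q_p = P(L)² / P(T)² = (10.8)² / (4.10)² = 6.94
Q_p = 6.94 > K_p = 1.08, so the reverse reaction proceeds.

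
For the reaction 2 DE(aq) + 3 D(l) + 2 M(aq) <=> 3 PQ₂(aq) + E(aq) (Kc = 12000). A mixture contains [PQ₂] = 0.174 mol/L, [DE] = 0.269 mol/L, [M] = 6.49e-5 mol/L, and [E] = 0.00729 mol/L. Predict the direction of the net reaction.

(D is a pure liquid — omitted from Qc.)
Qc = [PQ₂]³·[E] / ([DE]²·[M]²) = (0.174)³·(0.00729) / ((0.269)²·(6.49e-5)²) = 1.26e5
Qc = 1.26e5 > Kc = 12000, so the reverse reaction proceeds.

toward reactants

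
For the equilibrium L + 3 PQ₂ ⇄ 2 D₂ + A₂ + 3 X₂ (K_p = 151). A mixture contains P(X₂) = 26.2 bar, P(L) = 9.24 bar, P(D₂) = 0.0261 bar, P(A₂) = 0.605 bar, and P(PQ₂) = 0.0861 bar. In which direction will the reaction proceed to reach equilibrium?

toward reactants

Q_p = P(D₂)²·P(A₂)·P(X₂)³ / (P(L)·P(PQ₂)³) = (0.0261)²·(0.605)·(26.2)³ / ((9.24)·(0.0861)³) = 1260
Q_p = 1260 > K_p = 151, so the reverse reaction proceeds.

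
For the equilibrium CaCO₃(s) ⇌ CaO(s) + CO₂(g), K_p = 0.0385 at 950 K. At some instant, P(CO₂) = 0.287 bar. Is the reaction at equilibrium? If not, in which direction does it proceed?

to the left

(CaCO₃, CaO are pure solids — omitted from Q_p.)
Q_p = P(CO₂) = 0.287
Q_p = 0.287 > K_p = 0.0385, so the reverse reaction proceeds.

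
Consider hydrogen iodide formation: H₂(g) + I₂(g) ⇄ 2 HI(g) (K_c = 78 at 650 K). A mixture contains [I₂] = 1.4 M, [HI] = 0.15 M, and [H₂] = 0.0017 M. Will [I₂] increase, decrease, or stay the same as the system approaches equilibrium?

decrease

Q_c = [HI]² / ([H₂]·[I₂]) = (0.15)² / ((0.0017)·(1.4)) = 9.5
Q_c = 9.5 < K_c = 78: net forward reaction.
I₂ is a reactant, so it decreases.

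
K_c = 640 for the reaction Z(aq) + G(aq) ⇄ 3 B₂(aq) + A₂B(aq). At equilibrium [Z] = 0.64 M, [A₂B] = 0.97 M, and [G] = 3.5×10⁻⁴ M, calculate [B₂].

[B₂] = 0.53 M

At equilibrium, K_c = [B₂]³·[A₂B] / ([Z]·[G]) = 640.
([B₂])³·(0.97) / ((0.64)·(3.5×10⁻⁴)) = 640
[B₂]³ = 0.148 ⇒ [B₂] = 0.53 M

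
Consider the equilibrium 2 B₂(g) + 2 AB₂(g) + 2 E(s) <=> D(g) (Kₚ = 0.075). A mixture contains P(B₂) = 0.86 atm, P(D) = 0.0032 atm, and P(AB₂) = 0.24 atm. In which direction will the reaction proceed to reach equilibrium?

no net change (already at equilibrium)

(E is a pure solid — omitted from Qₚ.)
Qₚ = P(D) / (P(B₂)²·P(AB₂)²) = (0.0032) / ((0.86)²·(0.24)²) = 0.075
Qₚ = 0.075 = Kₚ, so the system is already at equilibrium.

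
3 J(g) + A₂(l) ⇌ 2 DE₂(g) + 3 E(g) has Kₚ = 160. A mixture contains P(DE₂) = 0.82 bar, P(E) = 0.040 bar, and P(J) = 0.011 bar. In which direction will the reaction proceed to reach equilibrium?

toward products

(A₂ is a pure liquid — omitted from Qₚ.)
Qₚ = P(DE₂)²·P(E)³ / P(J)³ = (0.82)²·(0.040)³ / (0.011)³ = 32
Qₚ = 32 < Kₚ = 160, so the forward reaction proceeds.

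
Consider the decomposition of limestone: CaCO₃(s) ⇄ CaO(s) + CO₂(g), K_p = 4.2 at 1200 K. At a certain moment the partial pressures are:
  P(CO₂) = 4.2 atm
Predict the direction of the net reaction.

(CaCO₃, CaO are pure solids — omitted from Q_p.)
Q_p = P(CO₂) = 4.2
Q_p = 4.2 = K_p, so the system is already at equilibrium.

no net change (already at equilibrium)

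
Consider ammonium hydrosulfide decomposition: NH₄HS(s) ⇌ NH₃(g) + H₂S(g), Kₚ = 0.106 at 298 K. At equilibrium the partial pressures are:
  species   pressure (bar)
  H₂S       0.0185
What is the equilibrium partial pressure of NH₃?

P(NH₃) = 5.73 bar

(NH₄HS is a pure solid — omitted from Kₚ.)
At equilibrium, Kₚ = P(NH₃)·P(H₂S) = 0.106.
(P(NH₃))·(0.0185) = 0.106
P(NH₃) = 5.73 bar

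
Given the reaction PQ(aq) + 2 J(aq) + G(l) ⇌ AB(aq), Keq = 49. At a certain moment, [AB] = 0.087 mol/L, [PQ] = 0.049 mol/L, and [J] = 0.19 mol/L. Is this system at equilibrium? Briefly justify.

(G is a pure liquid — omitted from Q.)
Q = [AB] / ([PQ]·[J]²) = (0.087) / ((0.049)·(0.19)²) = 49
Q = 49 = Keq; the system is at equilibrium.

yes, at equilibrium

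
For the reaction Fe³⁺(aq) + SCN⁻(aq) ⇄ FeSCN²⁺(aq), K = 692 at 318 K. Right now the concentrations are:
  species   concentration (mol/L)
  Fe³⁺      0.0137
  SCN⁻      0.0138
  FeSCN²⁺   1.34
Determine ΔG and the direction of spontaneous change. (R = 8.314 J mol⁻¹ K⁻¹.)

ΔG = 6.15 kJ/mol; the forward reaction is non-spontaneous

Q = [FeSCN²⁺] / ([Fe³⁺]·[SCN⁻]) = (1.34) / ((0.0137)·(0.0138)) = 7090
ΔG = RT ln(Q/K) = (8.314 J mol⁻¹ K⁻¹)(318 K) × ln(7090/692)
   = (2.644 kJ/mol)(2.327) = 6.15 kJ/mol
ΔG > 0, so the forward reaction is non-spontaneous (proceeds in reverse).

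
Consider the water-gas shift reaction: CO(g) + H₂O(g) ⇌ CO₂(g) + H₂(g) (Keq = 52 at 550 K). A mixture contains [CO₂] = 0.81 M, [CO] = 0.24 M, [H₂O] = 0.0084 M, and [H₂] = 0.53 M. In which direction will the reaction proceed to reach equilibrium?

Q = [CO₂]·[H₂] / ([CO]·[H₂O]) = (0.81)·(0.53) / ((0.24)·(0.0084)) = 210
Q = 210 > Keq = 52, so the reverse reaction proceeds.

reverse (toward reactants)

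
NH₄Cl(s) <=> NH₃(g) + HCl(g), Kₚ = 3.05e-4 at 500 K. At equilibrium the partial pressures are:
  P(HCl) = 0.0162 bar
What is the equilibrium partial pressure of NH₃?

P(NH₃) = 0.0188 bar

(NH₄Cl is a pure solid — omitted from Kₚ.)
At equilibrium, Kₚ = P(NH₃)·P(HCl) = 3.05e-4.
(P(NH₃))·(0.0162) = 3.05e-4
P(NH₃) = 0.0188 bar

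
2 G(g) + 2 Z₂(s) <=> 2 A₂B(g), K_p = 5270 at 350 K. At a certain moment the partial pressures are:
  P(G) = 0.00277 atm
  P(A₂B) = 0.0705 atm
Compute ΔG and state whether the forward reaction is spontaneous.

(Z₂ is a pure solid — omitted from Q_p.)
Q_p = P(A₂B)² / P(G)² = (0.0705)² / (0.00277)² = 648
ΔG = RT ln(Q_p/K_p) = (8.314 J mol⁻¹ K⁻¹)(350 K) × ln(648/5270)
   = (2.910 kJ/mol)(-2.096) = -6.10 kJ/mol
ΔG < 0, so the forward reaction is spontaneous (proceeds forward).

ΔG = -6.10 kJ/mol; the forward reaction is spontaneous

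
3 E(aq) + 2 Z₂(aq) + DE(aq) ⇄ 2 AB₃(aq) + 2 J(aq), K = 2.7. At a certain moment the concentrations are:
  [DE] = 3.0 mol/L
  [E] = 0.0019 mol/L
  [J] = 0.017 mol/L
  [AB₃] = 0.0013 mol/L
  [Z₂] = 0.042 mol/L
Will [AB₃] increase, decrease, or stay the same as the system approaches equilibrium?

Q = [AB₃]²·[J]² / ([E]³·[Z₂]²·[DE]) = (0.0013)²·(0.017)² / ((0.0019)³·(0.042)²·(3.0)) = 13
Q = 13 > K = 2.7: net reverse reaction.
AB₃ is a product, so it decreases.

decrease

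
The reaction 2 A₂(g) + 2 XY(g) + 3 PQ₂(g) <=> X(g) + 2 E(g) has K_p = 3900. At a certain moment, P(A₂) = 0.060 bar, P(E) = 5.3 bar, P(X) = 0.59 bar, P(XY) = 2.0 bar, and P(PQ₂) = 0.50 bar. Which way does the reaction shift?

in the reverse direction

Q_p = P(X)·P(E)² / (P(A₂)²·P(XY)²·P(PQ₂)³) = (0.59)·(5.3)² / ((0.060)²·(2.0)²·(0.50)³) = 9200
Q_p = 9200 > K_p = 3900, so the reverse reaction proceeds.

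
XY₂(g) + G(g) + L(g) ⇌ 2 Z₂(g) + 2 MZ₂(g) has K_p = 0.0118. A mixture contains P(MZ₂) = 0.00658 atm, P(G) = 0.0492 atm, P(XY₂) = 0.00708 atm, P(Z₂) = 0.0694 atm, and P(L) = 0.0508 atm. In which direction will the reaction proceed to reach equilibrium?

Q_p = P(Z₂)²·P(MZ₂)² / (P(XY₂)·P(G)·P(L)) = (0.0694)²·(0.00658)² / ((0.00708)·(0.0492)·(0.0508)) = 0.0118
Q_p = 0.0118 = K_p, so the system is already at equilibrium.

neither direction; the system is at equilibrium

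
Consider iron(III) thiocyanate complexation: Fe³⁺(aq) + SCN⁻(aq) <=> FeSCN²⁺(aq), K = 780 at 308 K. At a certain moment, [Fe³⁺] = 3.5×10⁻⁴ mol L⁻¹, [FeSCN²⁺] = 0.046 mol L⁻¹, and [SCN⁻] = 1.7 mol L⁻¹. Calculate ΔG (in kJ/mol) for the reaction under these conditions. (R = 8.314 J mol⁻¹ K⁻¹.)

Q = [FeSCN²⁺] / ([Fe³⁺]·[SCN⁻]) = (0.046) / ((3.5×10⁻⁴)·(1.7)) = 77.3
ΔG = RT ln(Q/K) = (8.314 J mol⁻¹ K⁻¹)(308 K) × ln(77.3/780)
   = (2.561 kJ/mol)(-2.312) = -5.92 kJ/mol
ΔG < 0, so the forward reaction is spontaneous (proceeds forward).

ΔG = -5.92 kJ/mol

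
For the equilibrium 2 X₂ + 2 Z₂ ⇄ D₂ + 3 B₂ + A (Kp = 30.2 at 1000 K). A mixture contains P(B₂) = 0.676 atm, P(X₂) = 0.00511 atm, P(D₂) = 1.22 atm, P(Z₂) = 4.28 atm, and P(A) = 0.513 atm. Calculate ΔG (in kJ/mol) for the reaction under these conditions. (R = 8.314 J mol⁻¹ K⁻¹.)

ΔG = 21.6 kJ/mol

Qp = P(D₂)·P(B₂)³·P(A) / (P(X₂)²·P(Z₂)²) = (1.22)·(0.676)³·(0.513) / ((0.00511)²·(4.28)²) = 404
ΔG = RT ln(Qp/Kp) = (8.314 J mol⁻¹ K⁻¹)(1000 K) × ln(404/30.2)
   = (8.314 kJ/mol)(2.594) = 21.6 kJ/mol
ΔG > 0, so the forward reaction is non-spontaneous (proceeds in reverse).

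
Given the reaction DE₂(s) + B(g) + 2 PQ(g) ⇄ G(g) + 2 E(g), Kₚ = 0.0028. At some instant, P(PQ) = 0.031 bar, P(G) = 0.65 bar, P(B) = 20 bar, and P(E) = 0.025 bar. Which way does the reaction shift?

toward reactants

(DE₂ is a pure solid — omitted from Qₚ.)
Qₚ = P(G)·P(E)² / (P(B)·P(PQ)²) = (0.65)·(0.025)² / ((20)·(0.031)²) = 0.021
Qₚ = 0.021 > Kₚ = 0.0028, so the reverse reaction proceeds.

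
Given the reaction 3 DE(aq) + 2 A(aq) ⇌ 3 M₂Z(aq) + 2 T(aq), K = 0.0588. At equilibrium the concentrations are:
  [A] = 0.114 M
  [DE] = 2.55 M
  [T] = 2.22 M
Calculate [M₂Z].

[M₂Z] = 0.137 M

At equilibrium, K = [M₂Z]³·[T]² / ([DE]³·[A]²) = 0.0588.
([M₂Z])³·(2.22)² / ((2.55)³·(0.114)²) = 0.0588
[M₂Z]³ = 0.00257 ⇒ [M₂Z] = 0.137 M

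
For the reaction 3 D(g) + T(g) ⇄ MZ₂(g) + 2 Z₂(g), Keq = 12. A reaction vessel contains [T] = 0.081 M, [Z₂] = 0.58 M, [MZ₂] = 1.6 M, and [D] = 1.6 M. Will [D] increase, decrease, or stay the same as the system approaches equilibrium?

Q = [MZ₂]·[Z₂]² / ([D]³·[T]) = (1.6)·(0.58)² / ((1.6)³·(0.081)) = 1.6
Q = 1.6 < Keq = 12: net forward reaction.
D is a reactant, so it decreases.

decrease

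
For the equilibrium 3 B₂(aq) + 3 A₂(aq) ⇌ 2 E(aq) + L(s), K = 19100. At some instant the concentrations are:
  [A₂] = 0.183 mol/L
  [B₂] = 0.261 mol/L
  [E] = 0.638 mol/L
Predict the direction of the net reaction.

toward products

(L is a pure solid — omitted from Q.)
Q = [E]² / ([B₂]³·[A₂]³) = (0.638)² / ((0.261)³·(0.183)³) = 3740
Q = 3740 < K = 19100, so the forward reaction proceeds.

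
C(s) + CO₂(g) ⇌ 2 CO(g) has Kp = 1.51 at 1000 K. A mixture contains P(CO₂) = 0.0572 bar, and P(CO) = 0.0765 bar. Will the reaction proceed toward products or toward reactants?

toward products

(C is a pure solid — omitted from Qp.)
Qp = P(CO)² / P(CO₂) = (0.0765)² / (0.0572) = 0.102
Qp = 0.102 < Kp = 1.51, so the forward reaction proceeds.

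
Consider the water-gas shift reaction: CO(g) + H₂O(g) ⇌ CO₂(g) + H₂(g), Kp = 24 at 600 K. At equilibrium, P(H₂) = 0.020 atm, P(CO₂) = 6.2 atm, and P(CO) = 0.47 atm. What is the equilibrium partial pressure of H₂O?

P(H₂O) = 0.011 atm

At equilibrium, Kp = P(CO₂)·P(H₂) / (P(CO)·P(H₂O)) = 24.
(6.2)·(0.020) / ((0.47)·(P(H₂O))) = 24
P(H₂O) = 0.0110 = 0.011 atm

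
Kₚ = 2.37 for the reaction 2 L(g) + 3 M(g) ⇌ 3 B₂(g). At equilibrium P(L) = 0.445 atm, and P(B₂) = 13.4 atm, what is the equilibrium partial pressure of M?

At equilibrium, Kₚ = P(B₂)³ / (P(L)²·P(M)³) = 2.37.
(13.4)³ / ((0.445)²·(P(M))³) = 2.37
P(M)³ = 5130 ⇒ P(M) = 17.2 atm

P(M) = 17.2 atm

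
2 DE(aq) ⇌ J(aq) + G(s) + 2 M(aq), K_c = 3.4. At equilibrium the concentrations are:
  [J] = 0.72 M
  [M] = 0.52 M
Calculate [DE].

[DE] = 0.24 M

(G is a pure solid — omitted from K_c.)
At equilibrium, K_c = [J]·[M]² / [DE]² = 3.4.
(0.72)·(0.52)² / ([DE])² = 3.4
[DE]² = 0.0573 ⇒ [DE] = 0.24 M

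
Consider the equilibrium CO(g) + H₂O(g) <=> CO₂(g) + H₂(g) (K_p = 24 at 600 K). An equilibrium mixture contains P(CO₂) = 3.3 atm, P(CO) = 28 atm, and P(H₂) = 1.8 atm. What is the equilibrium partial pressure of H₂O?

At equilibrium, K_p = P(CO₂)·P(H₂) / (P(CO)·P(H₂O)) = 24.
(3.3)·(1.8) / ((28)·(P(H₂O))) = 24
P(H₂O) = 0.00884 = 0.0088 atm

P(H₂O) = 0.0088 atm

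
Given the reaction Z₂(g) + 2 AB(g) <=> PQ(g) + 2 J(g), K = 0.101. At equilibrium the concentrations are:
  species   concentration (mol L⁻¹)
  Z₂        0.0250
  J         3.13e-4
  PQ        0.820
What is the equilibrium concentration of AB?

[AB] = 0.00564 mol L⁻¹

At equilibrium, K = [PQ]·[J]² / ([Z₂]·[AB]²) = 0.101.
(0.820)·(3.13e-4)² / ((0.0250)·([AB])²) = 0.101
[AB]² = 3.18e-5 ⇒ [AB] = 0.00564 mol L⁻¹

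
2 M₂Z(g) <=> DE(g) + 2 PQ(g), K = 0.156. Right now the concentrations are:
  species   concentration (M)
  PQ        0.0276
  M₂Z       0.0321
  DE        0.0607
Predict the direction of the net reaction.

forward (toward products)

Q = [DE]·[PQ]² / [M₂Z]² = (0.0607)·(0.0276)² / (0.0321)² = 0.0449
Q = 0.0449 < K = 0.156, so the forward reaction proceeds.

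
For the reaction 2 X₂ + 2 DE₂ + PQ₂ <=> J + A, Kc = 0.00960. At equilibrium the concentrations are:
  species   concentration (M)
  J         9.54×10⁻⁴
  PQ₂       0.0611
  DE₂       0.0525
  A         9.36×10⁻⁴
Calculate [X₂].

[X₂] = 0.743 M

At equilibrium, Kc = [J]·[A] / ([X₂]²·[DE₂]²·[PQ₂]) = 0.00960.
(9.54×10⁻⁴)·(9.36×10⁻⁴) / (([X₂])²·(0.0525)²·(0.0611)) = 0.00960
[X₂]² = 0.552 ⇒ [X₂] = 0.743 M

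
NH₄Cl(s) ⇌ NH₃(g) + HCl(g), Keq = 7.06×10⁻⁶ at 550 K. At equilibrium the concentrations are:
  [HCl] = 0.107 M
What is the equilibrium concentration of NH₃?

(NH₄Cl is a pure solid — omitted from Keq.)
At equilibrium, Keq = [NH₃]·[HCl] = 7.06×10⁻⁶.
([NH₃])·(0.107) = 7.06×10⁻⁶
[NH₃] = 6.60×10⁻⁵ M

[NH₃] = 6.60×10⁻⁵ M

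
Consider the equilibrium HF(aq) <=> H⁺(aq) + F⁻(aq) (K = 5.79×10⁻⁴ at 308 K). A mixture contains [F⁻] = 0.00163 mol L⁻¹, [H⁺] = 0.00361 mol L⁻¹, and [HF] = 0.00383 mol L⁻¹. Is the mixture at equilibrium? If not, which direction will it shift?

no; Q > K, reaction proceeds in reverse

Q = [H⁺]·[F⁻] / [HF] = (0.00361)·(0.00163) / (0.00383) = 0.00154
Q = 0.00154 > K = 5.79×10⁻⁴: net reverse reaction.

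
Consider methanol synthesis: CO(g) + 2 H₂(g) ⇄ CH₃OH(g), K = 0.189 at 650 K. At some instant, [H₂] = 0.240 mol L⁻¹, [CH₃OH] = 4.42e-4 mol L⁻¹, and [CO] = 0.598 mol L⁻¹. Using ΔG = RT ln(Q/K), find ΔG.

ΔG = -14.5 kJ/mol

Q = [CH₃OH] / ([CO]·[H₂]²) = (4.42e-4) / ((0.598)·(0.240)²) = 0.0128
ΔG = RT ln(Q/K) = (8.314 J mol⁻¹ K⁻¹)(650 K) × ln(0.0128/0.189)
   = (5.404 kJ/mol)(-2.692) = -14.5 kJ/mol
ΔG < 0, so the forward reaction is spontaneous (proceeds forward).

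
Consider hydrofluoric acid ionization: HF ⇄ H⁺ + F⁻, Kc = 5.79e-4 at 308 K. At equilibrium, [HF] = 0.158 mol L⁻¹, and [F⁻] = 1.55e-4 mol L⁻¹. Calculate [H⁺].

[H⁺] = 0.590 mol L⁻¹

At equilibrium, Kc = [H⁺]·[F⁻] / [HF] = 5.79e-4.
([H⁺])·(1.55e-4) / (0.158) = 5.79e-4
[H⁺] = 0.590 mol L⁻¹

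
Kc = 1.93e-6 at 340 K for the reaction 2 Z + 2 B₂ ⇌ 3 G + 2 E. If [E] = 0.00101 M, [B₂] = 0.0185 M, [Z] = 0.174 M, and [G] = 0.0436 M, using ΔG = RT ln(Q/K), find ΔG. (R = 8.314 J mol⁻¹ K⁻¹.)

ΔG = 4.08 kJ/mol

Qc = [G]³·[E]² / ([Z]²·[B₂]²) = (0.0436)³·(0.00101)² / ((0.174)²·(0.0185)²) = 8.16e-6
ΔG = RT ln(Qc/Kc) = (8.314 J mol⁻¹ K⁻¹)(340 K) × ln(8.16e-6/1.93e-6)
   = (2.827 kJ/mol)(1.442) = 4.08 kJ/mol
ΔG > 0, so the forward reaction is non-spontaneous (proceeds in reverse).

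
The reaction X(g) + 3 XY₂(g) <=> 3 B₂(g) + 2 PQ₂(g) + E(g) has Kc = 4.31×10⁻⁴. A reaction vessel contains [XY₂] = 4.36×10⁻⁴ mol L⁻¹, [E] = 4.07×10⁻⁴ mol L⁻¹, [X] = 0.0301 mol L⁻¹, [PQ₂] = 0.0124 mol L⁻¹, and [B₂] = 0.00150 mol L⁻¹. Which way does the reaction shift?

Qc = [B₂]³·[PQ₂]²·[E] / ([X]·[XY₂]³) = (0.00150)³·(0.0124)²·(4.07×10⁻⁴) / ((0.0301)·(4.36×10⁻⁴)³) = 8.47×10⁻⁵
Qc = 8.47×10⁻⁵ < Kc = 4.31×10⁻⁴, so the forward reaction proceeds.

toward products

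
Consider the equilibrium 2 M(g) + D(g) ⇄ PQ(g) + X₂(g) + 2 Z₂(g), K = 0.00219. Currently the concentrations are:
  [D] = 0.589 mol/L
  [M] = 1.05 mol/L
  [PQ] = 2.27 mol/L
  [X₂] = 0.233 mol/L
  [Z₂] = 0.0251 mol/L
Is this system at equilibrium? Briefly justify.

Q = [PQ]·[X₂]·[Z₂]² / ([M]²·[D]) = (2.27)·(0.233)·(0.0251)² / ((1.05)²·(0.589)) = 5.13e-4
Q = 5.13e-4 < K = 0.00219: net forward reaction.

no; Q < K, reaction proceeds forward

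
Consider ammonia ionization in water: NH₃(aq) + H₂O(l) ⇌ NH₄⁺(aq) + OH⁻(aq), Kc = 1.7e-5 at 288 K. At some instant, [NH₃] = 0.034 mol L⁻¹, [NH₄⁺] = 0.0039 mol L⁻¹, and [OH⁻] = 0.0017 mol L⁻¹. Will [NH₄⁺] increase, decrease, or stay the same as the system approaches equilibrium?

decrease

(H₂O is a pure liquid — omitted from Qc.)
Qc = [NH₄⁺]·[OH⁻] / [NH₃] = (0.0039)·(0.0017) / (0.034) = 1.9e-4
Qc = 1.9e-4 > Kc = 1.7e-5: net reverse reaction.
NH₄⁺ is a product, so it decreases.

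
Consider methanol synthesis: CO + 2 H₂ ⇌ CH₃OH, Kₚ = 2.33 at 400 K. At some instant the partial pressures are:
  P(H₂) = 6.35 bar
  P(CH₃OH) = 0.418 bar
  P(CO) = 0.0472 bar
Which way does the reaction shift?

in the forward direction

Qₚ = P(CH₃OH) / (P(CO)·P(H₂)²) = (0.418) / ((0.0472)·(6.35)²) = 0.220
Qₚ = 0.220 < Kₚ = 2.33, so the forward reaction proceeds.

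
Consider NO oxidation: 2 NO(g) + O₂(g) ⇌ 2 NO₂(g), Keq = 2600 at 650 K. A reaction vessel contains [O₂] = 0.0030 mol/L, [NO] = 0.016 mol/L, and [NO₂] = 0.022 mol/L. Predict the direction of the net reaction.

Q = [NO₂]² / ([NO]²·[O₂]) = (0.022)² / ((0.016)²·(0.0030)) = 630
Q = 630 < Keq = 2600, so the forward reaction proceeds.

in the forward direction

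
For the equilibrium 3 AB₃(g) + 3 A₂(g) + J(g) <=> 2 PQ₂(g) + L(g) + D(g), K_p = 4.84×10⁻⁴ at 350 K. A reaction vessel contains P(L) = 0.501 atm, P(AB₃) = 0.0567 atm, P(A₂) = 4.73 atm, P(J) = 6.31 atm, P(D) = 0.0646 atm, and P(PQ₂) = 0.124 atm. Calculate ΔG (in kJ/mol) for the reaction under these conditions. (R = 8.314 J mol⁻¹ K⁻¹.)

Q_p = P(PQ₂)²·P(L)·P(D) / (P(AB₃)³·P(A₂)³·P(J)) = (0.124)²·(0.501)·(0.0646) / ((0.0567)³·(4.73)³·(6.31)) = 0.00409
ΔG = RT ln(Q_p/K_p) = (8.314 J mol⁻¹ K⁻¹)(350 K) × ln(0.00409/4.84×10⁻⁴)
   = (2.910 kJ/mol)(2.134) = 6.21 kJ/mol
ΔG > 0, so the forward reaction is non-spontaneous (proceeds in reverse).

ΔG = 6.21 kJ/mol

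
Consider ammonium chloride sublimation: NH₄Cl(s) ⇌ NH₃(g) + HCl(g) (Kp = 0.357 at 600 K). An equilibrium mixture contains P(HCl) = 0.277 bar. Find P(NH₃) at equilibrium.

P(NH₃) = 1.29 bar

(NH₄Cl is a pure solid — omitted from Kp.)
At equilibrium, Kp = P(NH₃)·P(HCl) = 0.357.
(P(NH₃))·(0.277) = 0.357
P(NH₃) = 1.29 bar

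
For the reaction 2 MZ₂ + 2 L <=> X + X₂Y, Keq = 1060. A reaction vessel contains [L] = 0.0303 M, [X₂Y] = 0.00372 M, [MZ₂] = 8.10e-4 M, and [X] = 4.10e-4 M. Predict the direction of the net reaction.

Q = [X]·[X₂Y] / ([MZ₂]²·[L]²) = (4.10e-4)·(0.00372) / ((8.10e-4)²·(0.0303)²) = 2530
Q = 2530 > Keq = 1060, so the reverse reaction proceeds.

reverse (toward reactants)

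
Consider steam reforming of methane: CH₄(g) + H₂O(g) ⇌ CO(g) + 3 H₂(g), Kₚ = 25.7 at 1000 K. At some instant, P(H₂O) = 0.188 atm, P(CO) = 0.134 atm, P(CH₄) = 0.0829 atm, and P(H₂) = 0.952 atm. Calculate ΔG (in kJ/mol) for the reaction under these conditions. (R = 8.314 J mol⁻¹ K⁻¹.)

Qₚ = P(CO)·P(H₂)³ / (P(CH₄)·P(H₂O)) = (0.134)·(0.952)³ / ((0.0829)·(0.188)) = 7.42
ΔG = RT ln(Qₚ/Kₚ) = (8.314 J mol⁻¹ K⁻¹)(1000 K) × ln(7.42/25.7)
   = (8.314 kJ/mol)(-1.242) = -10.3 kJ/mol
ΔG < 0, so the forward reaction is spontaneous (proceeds forward).

ΔG = -10.3 kJ/mol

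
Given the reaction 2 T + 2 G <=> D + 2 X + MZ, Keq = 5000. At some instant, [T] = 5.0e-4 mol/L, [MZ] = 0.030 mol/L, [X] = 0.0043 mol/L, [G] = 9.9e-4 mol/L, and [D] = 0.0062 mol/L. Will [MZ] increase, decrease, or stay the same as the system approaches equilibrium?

Q = [D]·[X]²·[MZ] / ([T]²·[G]²) = (0.0062)·(0.0043)²·(0.030) / ((5.0e-4)²·(9.9e-4)²) = 14000
Q = 14000 > Keq = 5000: net reverse reaction.
MZ is a product, so it decreases.

decrease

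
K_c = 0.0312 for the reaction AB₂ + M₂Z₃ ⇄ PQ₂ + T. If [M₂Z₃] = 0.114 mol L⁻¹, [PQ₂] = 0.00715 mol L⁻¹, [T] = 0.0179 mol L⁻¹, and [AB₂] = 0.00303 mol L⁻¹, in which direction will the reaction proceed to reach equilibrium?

reverse (toward reactants)

Q_c = [PQ₂]·[T] / ([AB₂]·[M₂Z₃]) = (0.00715)·(0.0179) / ((0.00303)·(0.114)) = 0.371
Q_c = 0.371 > K_c = 0.0312, so the reverse reaction proceeds.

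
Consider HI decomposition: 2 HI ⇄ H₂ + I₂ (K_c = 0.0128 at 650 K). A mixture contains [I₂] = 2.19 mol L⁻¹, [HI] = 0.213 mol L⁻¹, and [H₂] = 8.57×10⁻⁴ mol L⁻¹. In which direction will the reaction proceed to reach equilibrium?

Q_c = [H₂]·[I₂] / [HI]² = (8.57×10⁻⁴)·(2.19) / (0.213)² = 0.0414
Q_c = 0.0414 > K_c = 0.0128, so the reverse reaction proceeds.

in the reverse direction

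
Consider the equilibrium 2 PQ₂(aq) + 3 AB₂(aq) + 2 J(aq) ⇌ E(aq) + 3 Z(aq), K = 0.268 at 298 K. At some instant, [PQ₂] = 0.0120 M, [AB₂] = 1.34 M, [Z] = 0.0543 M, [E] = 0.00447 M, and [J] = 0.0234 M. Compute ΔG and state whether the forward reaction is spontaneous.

ΔG = 6.55 kJ/mol; the forward reaction is non-spontaneous

Q = [E]·[Z]³ / ([PQ₂]²·[AB₂]³·[J]²) = (0.00447)·(0.0543)³ / ((0.0120)²·(1.34)³·(0.0234)²) = 3.77
ΔG = RT ln(Q/K) = (8.314 J mol⁻¹ K⁻¹)(298 K) × ln(3.77/0.268)
   = (2.478 kJ/mol)(2.644) = 6.55 kJ/mol
ΔG > 0, so the forward reaction is non-spontaneous (proceeds in reverse).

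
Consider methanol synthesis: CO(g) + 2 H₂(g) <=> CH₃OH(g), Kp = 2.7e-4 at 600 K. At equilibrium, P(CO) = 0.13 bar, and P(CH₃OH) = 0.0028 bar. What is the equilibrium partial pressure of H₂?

P(H₂) = 8.9 bar

At equilibrium, Kp = P(CH₃OH) / (P(CO)·P(H₂)²) = 2.7e-4.
(0.0028) / ((0.13)·(P(H₂))²) = 2.7e-4
P(H₂)² = 79.8 ⇒ P(H₂) = 8.9 bar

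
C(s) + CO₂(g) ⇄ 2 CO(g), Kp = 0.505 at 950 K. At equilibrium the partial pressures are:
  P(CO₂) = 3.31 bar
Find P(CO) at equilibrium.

(C is a pure solid — omitted from Kp.)
At equilibrium, Kp = P(CO)² / P(CO₂) = 0.505.
(P(CO))² / (3.31) = 0.505
P(CO)² = 1.67 ⇒ P(CO) = 1.29 bar

P(CO) = 1.29 bar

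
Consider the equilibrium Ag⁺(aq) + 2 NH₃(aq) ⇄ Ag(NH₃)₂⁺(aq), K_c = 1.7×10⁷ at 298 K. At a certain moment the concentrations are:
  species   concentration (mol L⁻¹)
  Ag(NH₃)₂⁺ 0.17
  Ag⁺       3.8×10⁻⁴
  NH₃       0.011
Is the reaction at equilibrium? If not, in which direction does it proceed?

to the right

Q_c = [Ag(NH₃)₂⁺] / ([Ag⁺]·[NH₃]²) = (0.17) / ((3.8×10⁻⁴)·(0.011)²) = 3.7×10⁶
Q_c = 3.7×10⁶ < K_c = 1.7×10⁷, so the forward reaction proceeds.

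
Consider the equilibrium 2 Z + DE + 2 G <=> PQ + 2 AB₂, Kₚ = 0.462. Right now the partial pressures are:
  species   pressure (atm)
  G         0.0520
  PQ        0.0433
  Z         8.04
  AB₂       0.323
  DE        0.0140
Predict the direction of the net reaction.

Qₚ = P(PQ)·P(AB₂)² / (P(Z)²·P(DE)·P(G)²) = (0.0433)·(0.323)² / ((8.04)²·(0.0140)·(0.0520)²) = 1.85
Qₚ = 1.85 > Kₚ = 0.462, so the reverse reaction proceeds.

in the reverse direction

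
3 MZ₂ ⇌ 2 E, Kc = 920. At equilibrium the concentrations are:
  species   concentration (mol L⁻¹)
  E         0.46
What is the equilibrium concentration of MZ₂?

[MZ₂] = 0.061 mol L⁻¹

At equilibrium, Kc = [E]² / [MZ₂]³ = 920.
(0.46)² / ([MZ₂])³ = 920
[MZ₂]³ = 2.30×10⁻⁴ ⇒ [MZ₂] = 0.061 mol L⁻¹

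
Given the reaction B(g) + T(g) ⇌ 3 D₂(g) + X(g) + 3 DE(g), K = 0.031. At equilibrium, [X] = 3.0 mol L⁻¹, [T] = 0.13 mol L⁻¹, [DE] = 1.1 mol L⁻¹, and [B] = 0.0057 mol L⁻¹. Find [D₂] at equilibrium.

At equilibrium, K = [D₂]³·[X]·[DE]³ / ([B]·[T]) = 0.031.
([D₂])³·(3.0)·(1.1)³ / ((0.0057)·(0.13)) = 0.031
[D₂]³ = 5.75e-6 ⇒ [D₂] = 0.018 mol L⁻¹

[D₂] = 0.018 mol L⁻¹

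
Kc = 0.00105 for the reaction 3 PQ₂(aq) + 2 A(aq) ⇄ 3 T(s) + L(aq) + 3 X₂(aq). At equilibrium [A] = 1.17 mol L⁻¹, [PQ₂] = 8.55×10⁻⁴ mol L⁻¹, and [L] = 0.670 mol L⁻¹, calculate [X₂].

[X₂] = 1.10×10⁻⁴ mol L⁻¹

(T is a pure solid — omitted from Kc.)
At equilibrium, Kc = [L]·[X₂]³ / ([PQ₂]³·[A]²) = 0.00105.
(0.670)·([X₂])³ / ((8.55×10⁻⁴)³·(1.17)²) = 0.00105
[X₂]³ = 1.34×10⁻¹² ⇒ [X₂] = 1.10×10⁻⁴ mol L⁻¹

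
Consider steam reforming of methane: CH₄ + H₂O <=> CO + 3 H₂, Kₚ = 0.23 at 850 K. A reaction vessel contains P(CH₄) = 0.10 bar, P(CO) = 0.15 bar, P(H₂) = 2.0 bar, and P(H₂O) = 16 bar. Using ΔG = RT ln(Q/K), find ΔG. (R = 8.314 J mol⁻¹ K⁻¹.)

Qₚ = P(CO)·P(H₂)³ / (P(CH₄)·P(H₂O)) = (0.15)·(2.0)³ / ((0.10)·(16)) = 0.750
ΔG = RT ln(Qₚ/Kₚ) = (8.314 J mol⁻¹ K⁻¹)(850 K) × ln(0.750/0.23)
   = (7.067 kJ/mol)(1.182) = 8.35 kJ/mol
ΔG > 0, so the forward reaction is non-spontaneous (proceeds in reverse).

ΔG = 8.35 kJ/mol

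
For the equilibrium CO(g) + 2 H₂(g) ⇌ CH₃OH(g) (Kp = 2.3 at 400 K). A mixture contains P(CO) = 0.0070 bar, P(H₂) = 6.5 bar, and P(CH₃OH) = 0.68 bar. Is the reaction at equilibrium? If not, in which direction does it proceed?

Qp = P(CH₃OH) / (P(CO)·P(H₂)²) = (0.68) / ((0.0070)·(6.5)²) = 2.3
Qp = 2.3 = Kp, so the system is already at equilibrium.

no net change (already at equilibrium)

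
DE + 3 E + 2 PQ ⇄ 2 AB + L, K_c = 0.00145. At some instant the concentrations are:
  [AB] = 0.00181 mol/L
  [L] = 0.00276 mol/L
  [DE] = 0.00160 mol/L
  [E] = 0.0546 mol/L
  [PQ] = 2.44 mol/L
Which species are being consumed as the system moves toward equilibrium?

Q_c = [AB]²·[L] / ([DE]·[E]³·[PQ]²) = (0.00181)²·(0.00276) / ((0.00160)·(0.0546)³·(2.44)²) = 0.00583
Q_c = 0.00583 > K_c = 0.00145: net reverse reaction.

AB, L (products)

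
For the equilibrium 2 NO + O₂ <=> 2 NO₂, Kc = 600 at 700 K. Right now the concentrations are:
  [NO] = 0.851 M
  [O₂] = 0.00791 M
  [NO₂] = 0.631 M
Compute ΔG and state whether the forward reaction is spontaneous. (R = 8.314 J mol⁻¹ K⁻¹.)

Qc = [NO₂]² / ([NO]²·[O₂]) = (0.631)² / ((0.851)²·(0.00791)) = 69.5
ΔG = RT ln(Qc/Kc) = (8.314 J mol⁻¹ K⁻¹)(700 K) × ln(69.5/600)
   = (5.820 kJ/mol)(-2.156) = -12.5 kJ/mol
ΔG < 0, so the forward reaction is spontaneous (proceeds forward).

ΔG = -12.5 kJ/mol; the forward reaction is spontaneous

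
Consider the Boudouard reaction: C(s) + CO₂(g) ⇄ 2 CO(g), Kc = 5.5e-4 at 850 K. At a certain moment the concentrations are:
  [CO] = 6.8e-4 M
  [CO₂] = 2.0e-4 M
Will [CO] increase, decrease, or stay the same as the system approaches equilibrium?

decrease

(C is a pure solid — omitted from Qc.)
Qc = [CO]² / [CO₂] = (6.8e-4)² / (2.0e-4) = 0.0023
Qc = 0.0023 > Kc = 5.5e-4: net reverse reaction.
CO is a product, so it decreases.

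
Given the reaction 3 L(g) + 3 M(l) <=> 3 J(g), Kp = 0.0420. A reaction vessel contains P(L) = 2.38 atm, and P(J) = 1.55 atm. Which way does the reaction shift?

in the reverse direction

(M is a pure liquid — omitted from Qp.)
Qp = P(J)³ / P(L)³ = (1.55)³ / (2.38)³ = 0.276
Qp = 0.276 > Kp = 0.0420, so the reverse reaction proceeds.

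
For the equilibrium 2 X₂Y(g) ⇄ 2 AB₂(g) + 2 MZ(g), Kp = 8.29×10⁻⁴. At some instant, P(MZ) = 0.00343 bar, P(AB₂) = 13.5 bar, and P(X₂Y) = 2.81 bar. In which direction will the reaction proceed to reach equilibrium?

Qp = P(AB₂)²·P(MZ)² / P(X₂Y)² = (13.5)²·(0.00343)² / (2.81)² = 2.72×10⁻⁴
Qp = 2.72×10⁻⁴ < Kp = 8.29×10⁻⁴, so the forward reaction proceeds.

to the right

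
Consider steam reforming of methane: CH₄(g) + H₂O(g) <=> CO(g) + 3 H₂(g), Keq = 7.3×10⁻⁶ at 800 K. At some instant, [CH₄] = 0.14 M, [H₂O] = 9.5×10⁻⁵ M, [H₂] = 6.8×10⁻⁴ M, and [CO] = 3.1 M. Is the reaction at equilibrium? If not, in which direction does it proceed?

Q = [CO]·[H₂]³ / ([CH₄]·[H₂O]) = (3.1)·(6.8×10⁻⁴)³ / ((0.14)·(9.5×10⁻⁵)) = 7.3×10⁻⁵
Q = 7.3×10⁻⁵ > Keq = 7.3×10⁻⁶, so the reverse reaction proceeds.

reverse (toward reactants)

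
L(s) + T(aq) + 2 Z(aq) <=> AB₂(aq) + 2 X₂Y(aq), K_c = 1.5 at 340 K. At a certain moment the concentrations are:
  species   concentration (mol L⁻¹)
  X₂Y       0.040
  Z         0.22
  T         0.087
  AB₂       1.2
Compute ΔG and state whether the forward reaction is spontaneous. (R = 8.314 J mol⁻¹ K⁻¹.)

ΔG = -3.37 kJ/mol; the forward reaction is spontaneous

(L is a pure solid — omitted from Q_c.)
Q_c = [AB₂]·[X₂Y]² / ([T]·[Z]²) = (1.2)·(0.040)² / ((0.087)·(0.22)²) = 0.456
ΔG = RT ln(Q_c/K_c) = (8.314 J mol⁻¹ K⁻¹)(340 K) × ln(0.456/1.5)
   = (2.827 kJ/mol)(-1.191) = -3.37 kJ/mol
ΔG < 0, so the forward reaction is spontaneous (proceeds forward).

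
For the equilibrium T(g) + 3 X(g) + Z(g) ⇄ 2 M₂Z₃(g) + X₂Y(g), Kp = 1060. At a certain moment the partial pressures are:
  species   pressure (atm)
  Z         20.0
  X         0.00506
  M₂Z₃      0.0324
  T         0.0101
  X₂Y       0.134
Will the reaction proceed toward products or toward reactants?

Qp = P(M₂Z₃)²·P(X₂Y) / (P(T)·P(X)³·P(Z)) = (0.0324)²·(0.134) / ((0.0101)·(0.00506)³·(20.0)) = 5380
Qp = 5380 > Kp = 1060, so the reverse reaction proceeds.

reverse (toward reactants)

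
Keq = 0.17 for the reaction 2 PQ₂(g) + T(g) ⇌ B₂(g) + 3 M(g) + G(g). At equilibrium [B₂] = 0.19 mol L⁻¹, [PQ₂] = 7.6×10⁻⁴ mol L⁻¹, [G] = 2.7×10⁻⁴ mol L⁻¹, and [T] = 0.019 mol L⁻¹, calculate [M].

At equilibrium, Keq = [B₂]·[M]³·[G] / ([PQ₂]²·[T]) = 0.17.
(0.19)·([M])³·(2.7×10⁻⁴) / ((7.6×10⁻⁴)²·(0.019)) = 0.17
[M]³ = 3.64×10⁻⁵ ⇒ [M] = 0.033 mol L⁻¹

[M] = 0.033 mol L⁻¹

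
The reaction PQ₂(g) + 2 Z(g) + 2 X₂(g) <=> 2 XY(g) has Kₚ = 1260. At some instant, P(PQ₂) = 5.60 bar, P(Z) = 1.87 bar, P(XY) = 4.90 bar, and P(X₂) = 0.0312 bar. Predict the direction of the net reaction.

Qₚ = P(XY)² / (P(PQ₂)·P(Z)²·P(X₂)²) = (4.90)² / ((5.60)·(1.87)²·(0.0312)²) = 1260
Qₚ = 1260 = Kₚ, so the system is already at equilibrium.

at equilibrium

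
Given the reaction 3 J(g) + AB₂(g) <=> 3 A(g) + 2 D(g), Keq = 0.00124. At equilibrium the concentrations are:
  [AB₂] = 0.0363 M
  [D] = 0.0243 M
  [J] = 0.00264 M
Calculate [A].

At equilibrium, Keq = [A]³·[D]² / ([J]³·[AB₂]) = 0.00124.
([A])³·(0.0243)² / ((0.00264)³·(0.0363)) = 0.00124
[A]³ = 1.40×10⁻⁹ ⇒ [A] = 0.00112 M

[A] = 0.00112 M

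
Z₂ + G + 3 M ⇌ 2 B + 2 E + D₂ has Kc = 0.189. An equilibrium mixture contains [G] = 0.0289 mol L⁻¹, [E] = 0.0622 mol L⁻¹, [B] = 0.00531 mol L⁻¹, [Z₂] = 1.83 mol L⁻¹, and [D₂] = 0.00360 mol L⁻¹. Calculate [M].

[M] = 0.00340 mol L⁻¹

At equilibrium, Kc = [B]²·[E]²·[D₂] / ([Z₂]·[G]·[M]³) = 0.189.
(0.00531)²·(0.0622)²·(0.00360) / ((1.83)·(0.0289)·([M])³) = 0.189
[M]³ = 3.93×10⁻⁸ ⇒ [M] = 0.00340 mol L⁻¹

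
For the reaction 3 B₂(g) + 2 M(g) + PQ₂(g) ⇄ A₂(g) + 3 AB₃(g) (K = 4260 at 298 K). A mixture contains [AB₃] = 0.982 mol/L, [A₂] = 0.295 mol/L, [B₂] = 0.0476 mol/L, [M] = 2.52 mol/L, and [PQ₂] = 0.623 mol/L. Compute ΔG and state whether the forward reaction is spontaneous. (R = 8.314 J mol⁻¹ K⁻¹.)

ΔG = -4.64 kJ/mol; the forward reaction is spontaneous

Q = [A₂]·[AB₃]³ / ([B₂]³·[M]²·[PQ₂]) = (0.295)·(0.982)³ / ((0.0476)³·(2.52)²·(0.623)) = 655
ΔG = RT ln(Q/K) = (8.314 J mol⁻¹ K⁻¹)(298 K) × ln(655/4260)
   = (2.478 kJ/mol)(-1.872) = -4.64 kJ/mol
ΔG < 0, so the forward reaction is spontaneous (proceeds forward).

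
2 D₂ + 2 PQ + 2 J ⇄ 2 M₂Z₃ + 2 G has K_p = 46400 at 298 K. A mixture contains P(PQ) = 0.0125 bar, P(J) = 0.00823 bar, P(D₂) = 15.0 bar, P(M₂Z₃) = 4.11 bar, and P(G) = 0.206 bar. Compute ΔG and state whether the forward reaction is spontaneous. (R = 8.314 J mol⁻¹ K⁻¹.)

ΔG = 4.63 kJ/mol; the forward reaction is non-spontaneous

Q_p = P(M₂Z₃)²·P(G)² / (P(D₂)²·P(PQ)²·P(J)²) = (4.11)²·(0.206)² / ((15.0)²·(0.0125)²·(0.00823)²) = 3.01×10⁵
ΔG = RT ln(Q_p/K_p) = (8.314 J mol⁻¹ K⁻¹)(298 K) × ln(3.01×10⁵/46400)
   = (2.478 kJ/mol)(1.870) = 4.63 kJ/mol
ΔG > 0, so the forward reaction is non-spontaneous (proceeds in reverse).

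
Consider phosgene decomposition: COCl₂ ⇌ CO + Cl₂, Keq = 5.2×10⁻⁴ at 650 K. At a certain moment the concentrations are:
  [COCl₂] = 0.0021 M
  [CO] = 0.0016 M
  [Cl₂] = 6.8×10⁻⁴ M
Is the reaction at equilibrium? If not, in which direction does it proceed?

neither direction; the system is at equilibrium

Q = [CO]·[Cl₂] / [COCl₂] = (0.0016)·(6.8×10⁻⁴) / (0.0021) = 5.2×10⁻⁴
Q = 5.2×10⁻⁴ = Keq, so the system is already at equilibrium.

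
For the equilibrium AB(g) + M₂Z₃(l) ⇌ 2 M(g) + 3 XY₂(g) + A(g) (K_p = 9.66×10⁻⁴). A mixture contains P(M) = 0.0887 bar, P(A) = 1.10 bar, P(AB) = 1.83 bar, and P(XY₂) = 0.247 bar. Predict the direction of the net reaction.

to the right

(M₂Z₃ is a pure liquid — omitted from Q_p.)
Q_p = P(M)²·P(XY₂)³·P(A) / P(AB) = (0.0887)²·(0.247)³·(1.10) / (1.83) = 7.13×10⁻⁵
Q_p = 7.13×10⁻⁵ < K_p = 9.66×10⁻⁴, so the forward reaction proceeds.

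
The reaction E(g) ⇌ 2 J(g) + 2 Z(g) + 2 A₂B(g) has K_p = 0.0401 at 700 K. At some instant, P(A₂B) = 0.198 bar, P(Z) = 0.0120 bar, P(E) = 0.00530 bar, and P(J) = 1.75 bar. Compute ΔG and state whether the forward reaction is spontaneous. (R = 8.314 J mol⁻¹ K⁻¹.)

ΔG = -14.6 kJ/mol; the forward reaction is spontaneous

Q_p = P(J)²·P(Z)²·P(A₂B)² / P(E) = (1.75)²·(0.0120)²·(0.198)² / (0.00530) = 0.00326
ΔG = RT ln(Q_p/K_p) = (8.314 J mol⁻¹ K⁻¹)(700 K) × ln(0.00326/0.0401)
   = (5.820 kJ/mol)(-2.510) = -14.6 kJ/mol
ΔG < 0, so the forward reaction is spontaneous (proceeds forward).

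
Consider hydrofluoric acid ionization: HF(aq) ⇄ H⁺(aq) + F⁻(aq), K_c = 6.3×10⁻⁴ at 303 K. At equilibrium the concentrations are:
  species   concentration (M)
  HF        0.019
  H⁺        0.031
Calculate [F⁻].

At equilibrium, K_c = [H⁺]·[F⁻] / [HF] = 6.3×10⁻⁴.
(0.031)·([F⁻]) / (0.019) = 6.3×10⁻⁴
[F⁻] = 3.86×10⁻⁴ = 3.9×10⁻⁴ M

[F⁻] = 3.9×10⁻⁴ M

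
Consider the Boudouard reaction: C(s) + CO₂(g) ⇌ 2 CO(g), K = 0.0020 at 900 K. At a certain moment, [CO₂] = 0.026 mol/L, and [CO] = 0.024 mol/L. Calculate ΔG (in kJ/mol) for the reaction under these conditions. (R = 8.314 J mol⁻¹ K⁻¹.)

ΔG = 18.0 kJ/mol

(C is a pure solid — omitted from Q.)
Q = [CO]² / [CO₂] = (0.024)² / (0.026) = 0.0222
ΔG = RT ln(Q/K) = (8.314 J mol⁻¹ K⁻¹)(900 K) × ln(0.0222/0.0020)
   = (7.483 kJ/mol)(2.407) = 18.0 kJ/mol
ΔG > 0, so the forward reaction is non-spontaneous (proceeds in reverse).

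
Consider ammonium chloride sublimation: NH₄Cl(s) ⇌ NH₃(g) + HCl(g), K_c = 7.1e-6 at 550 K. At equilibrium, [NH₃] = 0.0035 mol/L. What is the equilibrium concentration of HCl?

[HCl] = 0.0020 mol/L

(NH₄Cl is a pure solid — omitted from K_c.)
At equilibrium, K_c = [NH₃]·[HCl] = 7.1e-6.
(0.0035)·([HCl]) = 7.1e-6
[HCl] = 0.00203 = 0.0020 mol/L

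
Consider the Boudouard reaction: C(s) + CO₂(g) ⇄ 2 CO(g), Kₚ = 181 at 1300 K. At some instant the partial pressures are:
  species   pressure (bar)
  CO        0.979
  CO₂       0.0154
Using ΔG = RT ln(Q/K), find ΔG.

(C is a pure solid — omitted from Qₚ.)
Qₚ = P(CO)² / P(CO₂) = (0.979)² / (0.0154) = 62.2
ΔG = RT ln(Qₚ/Kₚ) = (8.314 J mol⁻¹ K⁻¹)(1300 K) × ln(62.2/181)
   = (10.81 kJ/mol)(-1.068) = -11.5 kJ/mol
ΔG < 0, so the forward reaction is spontaneous (proceeds forward).

ΔG = -11.5 kJ/mol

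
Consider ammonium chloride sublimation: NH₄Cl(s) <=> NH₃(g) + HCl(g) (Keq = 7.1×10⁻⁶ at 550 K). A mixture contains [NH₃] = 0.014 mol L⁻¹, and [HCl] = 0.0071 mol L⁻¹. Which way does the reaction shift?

to the left

(NH₄Cl is a pure solid — omitted from Q.)
Q = [NH₃]·[HCl] = (0.014)·(0.0071) = 9.9×10⁻⁵
Q = 9.9×10⁻⁵ > Keq = 7.1×10⁻⁶, so the reverse reaction proceeds.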